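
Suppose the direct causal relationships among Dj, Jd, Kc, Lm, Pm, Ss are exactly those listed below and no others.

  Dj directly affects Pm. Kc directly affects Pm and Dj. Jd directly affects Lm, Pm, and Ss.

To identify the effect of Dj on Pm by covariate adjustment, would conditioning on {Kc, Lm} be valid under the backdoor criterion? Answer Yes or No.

Yes

Backdoor paths from Dj to Pm (paths whose first edge points into Dj):
  P1: Dj <- Kc -> Pm
Condition 1 (no descendant of Dj in the set): holds — descendants of Dj are {Pm}; none are in {Kc, Lm}.
Condition 2 (every backdoor path blocked by {Kc, Lm}):
  P1: blocked at fork node Kc ∈ conditioning set.
{Kc, Lm} satisfies the backdoor criterion.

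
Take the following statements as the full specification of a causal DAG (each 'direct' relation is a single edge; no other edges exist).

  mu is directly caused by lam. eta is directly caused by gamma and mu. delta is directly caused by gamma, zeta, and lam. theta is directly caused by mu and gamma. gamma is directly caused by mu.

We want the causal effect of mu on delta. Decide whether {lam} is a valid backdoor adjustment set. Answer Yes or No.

Yes

Backdoor paths from mu to delta (paths whose first edge points into mu):
  P1: mu <- lam -> delta
Condition 1 (no descendant of mu in the set): holds — descendants of mu are {delta, eta, gamma, theta}; none are in {lam}.
Condition 2 (every backdoor path blocked by {lam}):
  P1: blocked at fork node lam ∈ conditioning set.
{lam} satisfies the backdoor criterion.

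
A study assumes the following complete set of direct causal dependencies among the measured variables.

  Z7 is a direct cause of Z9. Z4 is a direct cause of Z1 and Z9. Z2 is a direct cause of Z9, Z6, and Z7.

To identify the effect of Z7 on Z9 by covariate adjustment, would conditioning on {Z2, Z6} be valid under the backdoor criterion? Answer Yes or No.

Yes

Backdoor paths from Z7 to Z9 (paths whose first edge points into Z7):
  P1: Z7 <- Z2 -> Z9
Condition 1 (no descendant of Z7 in the set): holds — descendants of Z7 are {Z9}; none are in {Z2, Z6}.
Condition 2 (every backdoor path blocked by {Z2, Z6}):
  P1: blocked at fork node Z2 ∈ conditioning set.
{Z2, Z6} satisfies the backdoor criterion.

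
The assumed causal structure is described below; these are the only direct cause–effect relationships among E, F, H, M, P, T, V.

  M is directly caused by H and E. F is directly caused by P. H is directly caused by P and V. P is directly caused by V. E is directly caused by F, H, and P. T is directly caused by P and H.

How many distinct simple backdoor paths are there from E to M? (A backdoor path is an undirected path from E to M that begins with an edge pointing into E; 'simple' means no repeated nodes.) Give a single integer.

7

A backdoor path from E to M is any simple undirected path whose first edge points into E (i.e. leaves E via a parent).
Parents of E: {F, H, P}.
Enumerating:
  P1: E <- P <- V -> H -> M
  P2: E <- P -> H -> M
  P3: E <- P -> T <- H -> M
  P4: E <- H -> M
  P5: E <- F <- P <- V -> H -> M
  P6: E <- F <- P -> H -> M
  P7: E <- F <- P -> T <- H -> M
That exhausts the simple backdoor paths. Count: 7.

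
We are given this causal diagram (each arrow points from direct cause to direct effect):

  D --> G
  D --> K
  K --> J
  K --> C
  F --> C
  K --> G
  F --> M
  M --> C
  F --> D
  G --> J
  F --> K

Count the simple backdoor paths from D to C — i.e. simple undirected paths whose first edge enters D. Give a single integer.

A backdoor path from D to C is any simple undirected path whose first edge points into D (i.e. leaves D via a parent).
Parents of D: {F}.
Enumerating:
  P1: D <- F -> M -> C
  P2: D <- F -> K -> C
  P3: D <- F -> C
That exhausts the simple backdoor paths. Count: 3.

3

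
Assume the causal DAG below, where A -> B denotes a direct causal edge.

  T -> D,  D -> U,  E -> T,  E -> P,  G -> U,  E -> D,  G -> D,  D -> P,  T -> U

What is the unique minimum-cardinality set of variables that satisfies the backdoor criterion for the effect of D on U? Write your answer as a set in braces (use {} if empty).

Variables eligible for adjustment (non-descendants of D, excluding D and U): {E, G, T}.
Backdoor paths from D to U:
  P1: D <- G -> U
  P2: D <- E -> T -> U
  P3: D <- T -> U
The empty set is not sufficient: P1 (D <- G -> U) has no collider blocking it and no conditioned non-collider, so it is open.
Try {G, T}:
  P1: blocked at fork node G ∈ conditioning set.
  P2: blocked at chain node T ∈ conditioning set.
  P3: blocked at fork node T ∈ conditioning set.
{G, T} contains no descendant of D and blocks every backdoor path.
Every element of {G, T} is needed (dropping G leaves P1 open; dropping T leaves P2 open), so no proper subset is valid.
Among all size-2 subsets of the eligible variables, only {G, T} blocks every backdoor path, so it is the unique smallest valid adjustment set.

{G, T}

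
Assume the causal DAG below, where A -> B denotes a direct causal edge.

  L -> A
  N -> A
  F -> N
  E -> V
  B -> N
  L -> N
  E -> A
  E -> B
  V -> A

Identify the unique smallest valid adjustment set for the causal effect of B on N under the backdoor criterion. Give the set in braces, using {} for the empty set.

{}

Variables eligible for adjustment (non-descendants of B, excluding B and N): {E, F, L, V}.
Backdoor paths from B to N:
  P1: B <- E -> V -> A <- L -> N
  P2: B <- E -> V -> A <- N
  P3: B <- E -> A <- L -> N
  P4: B <- E -> A <- N
Each backdoor path contains an unconditioned collider, so every path is already blocked with the empty conditioning set:
  P1: blocked at collider A (neither it nor any descendant is in the conditioning set).
  P2: blocked at collider A (neither it nor any descendant is in the conditioning set).
  P3: blocked at collider A (neither it nor any descendant is in the conditioning set).
  P4: blocked at collider A (neither it nor any descendant is in the conditioning set).
The empty set is therefore the unique smallest valid set.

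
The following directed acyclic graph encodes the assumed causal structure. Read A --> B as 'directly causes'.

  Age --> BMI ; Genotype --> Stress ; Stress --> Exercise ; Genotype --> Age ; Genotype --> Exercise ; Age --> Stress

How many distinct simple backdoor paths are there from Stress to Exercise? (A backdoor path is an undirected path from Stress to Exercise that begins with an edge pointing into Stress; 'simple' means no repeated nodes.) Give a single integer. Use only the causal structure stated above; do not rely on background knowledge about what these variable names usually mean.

2

A backdoor path from Stress to Exercise is any simple undirected path whose first edge points into Stress (i.e. leaves Stress via a parent).
Parents of Stress: {Age, Genotype}.
Enumerating:
  P1: Stress <- Genotype -> Exercise
  P2: Stress <- Age <- Genotype -> Exercise
That exhausts the simple backdoor paths. Count: 2.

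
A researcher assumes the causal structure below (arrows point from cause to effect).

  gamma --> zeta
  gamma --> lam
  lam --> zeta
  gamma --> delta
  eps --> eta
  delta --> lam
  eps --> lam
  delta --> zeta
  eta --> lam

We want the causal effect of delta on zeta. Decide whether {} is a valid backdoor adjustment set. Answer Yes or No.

No

Backdoor paths from delta to zeta (paths whose first edge points into delta):
  P1: delta <- gamma -> lam -> zeta
  P2: delta <- gamma -> zeta
Condition 1 (no descendant of delta in the set): holds — descendants of delta are {lam, zeta}; none are in {}.
Condition 2 (every backdoor path blocked by {}):
  P1: open — no interior node is in the conditioning set.
  P2: open — no interior node is in the conditioning set.
{} does not satisfy the backdoor criterion.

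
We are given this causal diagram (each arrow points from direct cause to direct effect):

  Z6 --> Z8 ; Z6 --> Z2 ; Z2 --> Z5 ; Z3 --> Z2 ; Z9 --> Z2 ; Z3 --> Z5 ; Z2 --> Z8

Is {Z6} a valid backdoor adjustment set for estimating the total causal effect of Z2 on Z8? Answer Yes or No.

Yes

Backdoor paths from Z2 to Z8 (paths whose first edge points into Z2):
  P1: Z2 <- Z6 -> Z8
Condition 1 (no descendant of Z2 in the set): holds — descendants of Z2 are {Z5, Z8}; none are in {Z6}.
Condition 2 (every backdoor path blocked by {Z6}):
  P1: blocked at fork node Z6 ∈ conditioning set.
{Z6} satisfies the backdoor criterion.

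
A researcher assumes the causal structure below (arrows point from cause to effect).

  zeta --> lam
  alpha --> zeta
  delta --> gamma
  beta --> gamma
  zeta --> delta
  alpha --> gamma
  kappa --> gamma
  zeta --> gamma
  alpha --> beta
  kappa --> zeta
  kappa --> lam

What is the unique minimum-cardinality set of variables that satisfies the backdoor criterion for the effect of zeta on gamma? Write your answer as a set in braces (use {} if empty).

{alpha, kappa}

Variables eligible for adjustment (non-descendants of zeta, excluding zeta and gamma): {alpha, beta, kappa}.
Backdoor paths from zeta to gamma:
  P1: zeta <- kappa -> gamma
  P2: zeta <- alpha -> beta -> gamma
  P3: zeta <- alpha -> gamma
The empty set is not sufficient: P1 (zeta <- kappa -> gamma) has no collider blocking it and no conditioned non-collider, so it is open.
Try {alpha, kappa}:
  P1: blocked at fork node kappa ∈ conditioning set.
  P2: blocked at fork node alpha ∈ conditioning set.
  P3: blocked at fork node alpha ∈ conditioning set.
{alpha, kappa} contains no descendant of zeta and blocks every backdoor path.
Every element of {alpha, kappa} is needed (dropping alpha leaves P2 open; dropping kappa leaves P1 open), so no proper subset is valid.
Among all size-2 subsets of the eligible variables, only {alpha, kappa} blocks every backdoor path, so it is the unique smallest valid adjustment set.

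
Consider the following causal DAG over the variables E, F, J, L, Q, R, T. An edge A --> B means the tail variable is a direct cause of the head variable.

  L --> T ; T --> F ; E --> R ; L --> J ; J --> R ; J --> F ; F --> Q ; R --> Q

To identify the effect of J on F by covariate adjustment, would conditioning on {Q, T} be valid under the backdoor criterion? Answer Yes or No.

No

Backdoor paths from J to F (paths whose first edge points into J):
  P1: J <- L -> T -> F
Condition 1 (no descendant of J in the set): FAILS — Q is a descendant of J.
Condition 2 (every backdoor path blocked by {Q, T}):
  P1: blocked at chain node T ∈ conditioning set.
{Q, T} does not satisfy the backdoor criterion.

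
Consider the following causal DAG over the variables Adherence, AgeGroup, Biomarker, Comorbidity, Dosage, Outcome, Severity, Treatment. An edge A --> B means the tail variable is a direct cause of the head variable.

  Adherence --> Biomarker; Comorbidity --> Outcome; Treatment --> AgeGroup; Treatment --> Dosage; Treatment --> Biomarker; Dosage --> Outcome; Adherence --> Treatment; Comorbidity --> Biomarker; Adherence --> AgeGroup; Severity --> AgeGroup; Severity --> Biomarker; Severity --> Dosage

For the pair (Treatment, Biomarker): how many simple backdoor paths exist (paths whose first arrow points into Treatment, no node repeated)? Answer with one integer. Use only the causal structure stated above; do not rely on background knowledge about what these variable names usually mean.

A backdoor path from Treatment to Biomarker is any simple undirected path whose first edge points into Treatment (i.e. leaves Treatment via a parent).
Parents of Treatment: {Adherence}.
Enumerating:
  P1: Treatment <- Adherence -> AgeGroup <- Severity -> Dosage -> Outcome <- Comorbidity -> Biomarker
  P2: Treatment <- Adherence -> AgeGroup <- Severity -> Biomarker
  P3: Treatment <- Adherence -> Biomarker
That exhausts the simple backdoor paths. Count: 3.

3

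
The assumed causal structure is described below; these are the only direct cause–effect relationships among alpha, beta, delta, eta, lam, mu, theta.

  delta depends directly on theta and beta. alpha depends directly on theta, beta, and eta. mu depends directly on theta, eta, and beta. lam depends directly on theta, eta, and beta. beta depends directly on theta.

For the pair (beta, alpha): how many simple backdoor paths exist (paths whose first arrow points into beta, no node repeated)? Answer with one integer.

3

A backdoor path from beta to alpha is any simple undirected path whose first edge points into beta (i.e. leaves beta via a parent).
Parents of beta: {theta}.
Enumerating:
  P1: beta <- theta -> lam <- eta -> alpha
  P2: beta <- theta -> mu <- eta -> alpha
  P3: beta <- theta -> alpha
That exhausts the simple backdoor paths. Count: 3.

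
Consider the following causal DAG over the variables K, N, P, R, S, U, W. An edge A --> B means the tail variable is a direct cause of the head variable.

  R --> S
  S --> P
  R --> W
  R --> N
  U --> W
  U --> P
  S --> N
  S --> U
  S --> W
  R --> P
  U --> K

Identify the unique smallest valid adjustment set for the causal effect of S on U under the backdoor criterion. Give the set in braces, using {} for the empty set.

{}

Variables eligible for adjustment (non-descendants of S, excluding S and U): {R}.
Backdoor paths from S to U:
  P1: S <- R -> W <- U
  P2: S <- R -> P <- U
Each backdoor path contains an unconditioned collider, so every path is already blocked with the empty conditioning set:
  P1: blocked at collider W (neither it nor any descendant is in the conditioning set).
  P2: blocked at collider P (neither it nor any descendant is in the conditioning set).
The empty set is therefore the unique smallest valid set.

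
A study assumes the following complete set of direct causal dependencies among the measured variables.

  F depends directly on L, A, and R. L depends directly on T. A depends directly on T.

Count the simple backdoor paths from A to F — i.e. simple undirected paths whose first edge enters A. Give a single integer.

1

A backdoor path from A to F is any simple undirected path whose first edge points into A (i.e. leaves A via a parent).
Parents of A: {T}.
Enumerating:
  P1: A <- T -> L -> F
That exhausts the simple backdoor paths. Count: 1.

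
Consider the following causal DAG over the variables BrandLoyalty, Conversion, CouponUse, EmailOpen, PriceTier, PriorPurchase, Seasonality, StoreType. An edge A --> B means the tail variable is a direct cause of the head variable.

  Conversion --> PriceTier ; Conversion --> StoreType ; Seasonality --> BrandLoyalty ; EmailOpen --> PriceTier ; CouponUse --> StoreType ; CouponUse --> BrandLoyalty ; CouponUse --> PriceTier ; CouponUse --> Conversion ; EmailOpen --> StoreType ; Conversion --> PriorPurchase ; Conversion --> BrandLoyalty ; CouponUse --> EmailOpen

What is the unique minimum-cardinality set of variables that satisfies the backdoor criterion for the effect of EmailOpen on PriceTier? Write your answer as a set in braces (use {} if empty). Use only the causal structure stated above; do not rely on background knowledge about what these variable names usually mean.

Variables eligible for adjustment (non-descendants of EmailOpen, excluding EmailOpen and PriceTier): {BrandLoyalty, Conversion, CouponUse, PriorPurchase, Seasonality}.
Backdoor paths from EmailOpen to PriceTier:
  P1: EmailOpen <- CouponUse -> Conversion -> PriceTier
  P2: EmailOpen <- CouponUse -> StoreType <- Conversion -> PriceTier
  P3: EmailOpen <- CouponUse -> PriceTier
  P4: EmailOpen <- CouponUse -> BrandLoyalty <- Conversion -> PriceTier
The empty set is not sufficient: P1 (EmailOpen <- CouponUse -> Conversion -> PriceTier) has no collider blocking it and no conditioned non-collider, so it is open.
Try {CouponUse}:
  P1: blocked at fork node CouponUse ∈ conditioning set.
  P2: blocked at fork node CouponUse ∈ conditioning set.
  P3: blocked at fork node CouponUse ∈ conditioning set.
  P4: blocked at fork node CouponUse ∈ conditioning set.
{CouponUse} contains no descendant of EmailOpen and blocks every backdoor path.
No other singleton works — e.g. {Conversion} leaves P3 open — so {CouponUse} is the unique smallest valid adjustment set.

{CouponUse}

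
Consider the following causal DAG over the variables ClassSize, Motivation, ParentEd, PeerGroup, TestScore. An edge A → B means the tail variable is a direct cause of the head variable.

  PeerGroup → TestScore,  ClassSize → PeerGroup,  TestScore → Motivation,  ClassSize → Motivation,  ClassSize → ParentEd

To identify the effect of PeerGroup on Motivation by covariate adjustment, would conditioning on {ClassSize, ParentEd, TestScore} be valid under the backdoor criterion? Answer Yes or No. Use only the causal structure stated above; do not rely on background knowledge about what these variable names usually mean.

No

Backdoor paths from PeerGroup to Motivation (paths whose first edge points into PeerGroup):
  P1: PeerGroup <- ClassSize -> Motivation
Condition 1 (no descendant of PeerGroup in the set): FAILS — TestScore is a descendant of PeerGroup.
Condition 2 (every backdoor path blocked by {ClassSize, ParentEd, TestScore}):
  P1: blocked at fork node ClassSize ∈ conditioning set.
{ClassSize, ParentEd, TestScore} does not satisfy the backdoor criterion.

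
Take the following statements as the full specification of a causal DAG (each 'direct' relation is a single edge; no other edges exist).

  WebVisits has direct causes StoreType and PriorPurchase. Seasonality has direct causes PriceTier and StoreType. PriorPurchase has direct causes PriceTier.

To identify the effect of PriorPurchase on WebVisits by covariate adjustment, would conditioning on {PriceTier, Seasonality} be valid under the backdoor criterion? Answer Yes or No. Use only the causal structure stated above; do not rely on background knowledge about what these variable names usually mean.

Backdoor paths from PriorPurchase to WebVisits (paths whose first edge points into PriorPurchase):
  P1: PriorPurchase <- PriceTier -> Seasonality <- StoreType -> WebVisits
Condition 1 (no descendant of PriorPurchase in the set): holds — descendants of PriorPurchase are {WebVisits}; none are in {PriceTier, Seasonality}.
Condition 2 (every backdoor path blocked by {PriceTier, Seasonality}):
  P1: blocked at fork node PriceTier ∈ conditioning set.
{PriceTier, Seasonality} satisfies the backdoor criterion.

Yes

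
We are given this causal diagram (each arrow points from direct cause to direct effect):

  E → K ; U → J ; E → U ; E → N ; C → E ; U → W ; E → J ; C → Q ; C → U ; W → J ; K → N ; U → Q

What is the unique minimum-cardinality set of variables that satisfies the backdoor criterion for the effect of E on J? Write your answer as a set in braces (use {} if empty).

Variables eligible for adjustment (non-descendants of E, excluding E and J): {C}.
Backdoor paths from E to J:
  P1: E <- C -> U -> W -> J
  P2: E <- C -> U -> J
  P3: E <- C -> Q <- U -> W -> J
  P4: E <- C -> Q <- U -> J
The empty set is not sufficient: P1 (E <- C -> U -> W -> J) has no collider blocking it and no conditioned non-collider, so it is open.
Try {C}:
  P1: blocked at fork node C ∈ conditioning set.
  P2: blocked at fork node C ∈ conditioning set.
  P3: blocked at fork node C ∈ conditioning set.
  P4: blocked at fork node C ∈ conditioning set.
{C} contains no descendant of E and blocks every backdoor path.
{C} is the unique smallest valid adjustment set.

{C}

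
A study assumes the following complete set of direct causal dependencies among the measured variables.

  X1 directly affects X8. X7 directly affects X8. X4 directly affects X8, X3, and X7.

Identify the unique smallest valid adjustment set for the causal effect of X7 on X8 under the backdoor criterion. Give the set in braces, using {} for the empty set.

{X4}

Variables eligible for adjustment (non-descendants of X7, excluding X7 and X8): {X1, X3, X4}.
Backdoor paths from X7 to X8:
  P1: X7 <- X4 -> X8
The empty set is not sufficient: P1 (X7 <- X4 -> X8) has no collider blocking it and no conditioned non-collider, so it is open.
Try {X4}:
  P1: blocked at fork node X4 ∈ conditioning set.
{X4} contains no descendant of X7 and blocks every backdoor path.
No other singleton works — e.g. {X1} leaves P1 open — so {X4} is the unique smallest valid adjustment set.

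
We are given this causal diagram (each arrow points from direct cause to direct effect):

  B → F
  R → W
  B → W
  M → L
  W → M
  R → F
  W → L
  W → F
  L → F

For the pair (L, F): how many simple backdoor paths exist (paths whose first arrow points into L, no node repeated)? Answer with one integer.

A backdoor path from L to F is any simple undirected path whose first edge points into L (i.e. leaves L via a parent).
Parents of L: {M, W}.
Enumerating:
  P1: L <- W <- R -> F
  P2: L <- W <- B -> F
  P3: L <- W -> F
  P4: L <- M <- W <- R -> F
  P5: L <- M <- W <- B -> F
  P6: L <- M <- W -> F
That exhausts the simple backdoor paths. Count: 6.

6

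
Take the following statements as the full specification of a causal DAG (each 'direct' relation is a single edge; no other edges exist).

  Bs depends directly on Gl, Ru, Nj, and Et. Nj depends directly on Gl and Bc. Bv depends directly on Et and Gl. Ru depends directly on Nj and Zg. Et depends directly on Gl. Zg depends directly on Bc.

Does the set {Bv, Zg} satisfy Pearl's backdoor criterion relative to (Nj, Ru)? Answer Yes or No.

Backdoor paths from Nj to Ru (paths whose first edge points into Nj):
  P1: Nj <- Bc -> Zg -> Ru
  P2: Nj <- Gl -> Et -> Bs <- Ru
  P3: Nj <- Gl -> Bv <- Et -> Bs <- Ru
  P4: Nj <- Gl -> Bs <- Ru
Condition 1 (no descendant of Nj in the set): holds — descendants of Nj are {Bs, Ru}; none are in {Bv, Zg}.
Condition 2 (every backdoor path blocked by {Bv, Zg}):
  P1: blocked at chain node Zg ∈ conditioning set.
  P2: blocked at collider Bs (neither it nor any descendant is in the conditioning set).
  P3: blocked at collider Bs (neither it nor any descendant is in the conditioning set).
  P4: blocked at collider Bs (neither it nor any descendant is in the conditioning set).
{Bv, Zg} satisfies the backdoor criterion.

Yes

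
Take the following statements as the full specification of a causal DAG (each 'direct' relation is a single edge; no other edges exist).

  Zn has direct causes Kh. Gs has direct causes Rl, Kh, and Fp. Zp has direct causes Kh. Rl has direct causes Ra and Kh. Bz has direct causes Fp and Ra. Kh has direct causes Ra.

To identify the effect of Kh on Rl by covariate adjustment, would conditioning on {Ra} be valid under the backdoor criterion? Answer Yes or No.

Yes

Backdoor paths from Kh to Rl (paths whose first edge points into Kh):
  P1: Kh <- Ra -> Bz <- Fp -> Gs <- Rl
  P2: Kh <- Ra -> Rl
Condition 1 (no descendant of Kh in the set): holds — descendants of Kh are {Gs, Rl, Zn, Zp}; none are in {Ra}.
Condition 2 (every backdoor path blocked by {Ra}):
  P1: blocked at fork node Ra ∈ conditioning set.
  P2: blocked at fork node Ra ∈ conditioning set.
{Ra} satisfies the backdoor criterion.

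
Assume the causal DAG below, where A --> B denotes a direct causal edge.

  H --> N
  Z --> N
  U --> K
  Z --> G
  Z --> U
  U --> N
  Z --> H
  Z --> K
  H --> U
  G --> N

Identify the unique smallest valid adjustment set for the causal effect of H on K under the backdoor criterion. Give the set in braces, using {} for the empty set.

Variables eligible for adjustment (non-descendants of H, excluding H and K): {G, Z}.
Backdoor paths from H to K:
  P1: H <- Z -> G -> N <- U -> K
  P2: H <- Z -> U -> K
  P3: H <- Z -> N <- U -> K
  P4: H <- Z -> K
The empty set is not sufficient: P2 (H <- Z -> U -> K) has no collider blocking it and no conditioned non-collider, so it is open.
Try {Z}:
  P1: blocked at fork node Z ∈ conditioning set.
  P2: blocked at fork node Z ∈ conditioning set.
  P3: blocked at fork node Z ∈ conditioning set.
  P4: blocked at fork node Z ∈ conditioning set.
{Z} contains no descendant of H and blocks every backdoor path.
No other singleton works — e.g. {G} leaves P2 open — so {Z} is the unique smallest valid adjustment set.

{Z}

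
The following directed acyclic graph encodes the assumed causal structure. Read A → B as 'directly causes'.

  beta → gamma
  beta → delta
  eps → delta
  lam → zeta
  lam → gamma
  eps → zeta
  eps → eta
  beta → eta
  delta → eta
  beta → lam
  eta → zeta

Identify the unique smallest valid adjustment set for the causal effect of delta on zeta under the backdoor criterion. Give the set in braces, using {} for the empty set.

Variables eligible for adjustment (non-descendants of delta, excluding delta and zeta): {beta, eps, gamma, lam}.
Backdoor paths from delta to zeta:
  P1: delta <- beta -> lam -> zeta
  P2: delta <- beta -> eta <- eps -> zeta
  P3: delta <- beta -> eta -> zeta
  P4: delta <- beta -> gamma <- lam -> zeta
  P5: delta <- eps -> eta <- beta -> lam -> zeta
  P6: delta <- eps -> eta <- beta -> gamma <- lam -> zeta
  P7: delta <- eps -> eta -> zeta
  P8: delta <- eps -> zeta
The empty set is not sufficient: P1 (delta <- beta -> lam -> zeta) has no collider blocking it and no conditioned non-collider, so it is open.
Try {beta, eps}:
  P1: blocked at fork node beta ∈ conditioning set.
  P2: blocked at fork node beta ∈ conditioning set.
  P3: blocked at fork node beta ∈ conditioning set.
  P4: blocked at fork node beta ∈ conditioning set.
  P5: blocked at fork node eps ∈ conditioning set.
  P6: blocked at fork node eps ∈ conditioning set.
  P7: blocked at fork node eps ∈ conditioning set.
  P8: blocked at fork node eps ∈ conditioning set.
{beta, eps} contains no descendant of delta and blocks every backdoor path.
Every element of {beta, eps} is needed (dropping beta leaves P1 open; dropping eps leaves P7 open), so no proper subset is valid.
Among all size-2 subsets of the eligible variables, only {beta, eps} blocks every backdoor path, so it is the unique smallest valid adjustment set.

{beta, eps}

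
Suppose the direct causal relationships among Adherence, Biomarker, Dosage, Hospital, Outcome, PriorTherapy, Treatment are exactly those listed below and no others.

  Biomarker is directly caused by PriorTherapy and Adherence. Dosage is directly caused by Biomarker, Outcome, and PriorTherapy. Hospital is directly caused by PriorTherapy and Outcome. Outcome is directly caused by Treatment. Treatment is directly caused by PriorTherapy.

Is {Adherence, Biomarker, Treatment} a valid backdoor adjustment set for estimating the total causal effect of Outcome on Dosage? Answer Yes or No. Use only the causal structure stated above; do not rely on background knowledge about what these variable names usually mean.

Backdoor paths from Outcome to Dosage (paths whose first edge points into Outcome):
  P1: Outcome <- Treatment <- PriorTherapy -> Biomarker -> Dosage
  P2: Outcome <- Treatment <- PriorTherapy -> Dosage
Condition 1 (no descendant of Outcome in the set): holds — descendants of Outcome are {Dosage, Hospital}; none are in {Adherence, Biomarker, Treatment}.
Condition 2 (every backdoor path blocked by {Adherence, Biomarker, Treatment}):
  P1: blocked at chain node Treatment ∈ conditioning set.
  P2: blocked at chain node Treatment ∈ conditioning set.
{Adherence, Biomarker, Treatment} satisfies the backdoor criterion.

Yes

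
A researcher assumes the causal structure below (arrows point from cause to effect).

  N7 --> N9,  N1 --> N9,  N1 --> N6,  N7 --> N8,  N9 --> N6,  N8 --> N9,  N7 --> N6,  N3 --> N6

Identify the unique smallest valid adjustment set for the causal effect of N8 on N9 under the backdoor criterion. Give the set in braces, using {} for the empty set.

Variables eligible for adjustment (non-descendants of N8, excluding N8 and N9): {N1, N3, N7}.
Backdoor paths from N8 to N9:
  P1: N8 <- N7 -> N9
  P2: N8 <- N7 -> N6 <- N1 -> N9
  P3: N8 <- N7 -> N6 <- N9
The empty set is not sufficient: P1 (N8 <- N7 -> N9) has no collider blocking it and no conditioned non-collider, so it is open.
Try {N7}:
  P1: blocked at fork node N7 ∈ conditioning set.
  P2: blocked at fork node N7 ∈ conditioning set.
  P3: blocked at fork node N7 ∈ conditioning set.
{N7} contains no descendant of N8 and blocks every backdoor path.
No other singleton works — e.g. {N1} leaves P1 open — so {N7} is the unique smallest valid adjustment set.

{N7}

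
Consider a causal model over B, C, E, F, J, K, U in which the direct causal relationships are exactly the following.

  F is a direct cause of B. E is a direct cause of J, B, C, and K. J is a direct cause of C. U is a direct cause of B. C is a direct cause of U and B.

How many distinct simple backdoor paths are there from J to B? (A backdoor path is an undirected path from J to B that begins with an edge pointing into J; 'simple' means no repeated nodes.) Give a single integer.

A backdoor path from J to B is any simple undirected path whose first edge points into J (i.e. leaves J via a parent).
Parents of J: {E}.
Enumerating:
  P1: J <- E -> C -> U -> B
  P2: J <- E -> C -> B
  P3: J <- E -> B
That exhausts the simple backdoor paths. Count: 3.

3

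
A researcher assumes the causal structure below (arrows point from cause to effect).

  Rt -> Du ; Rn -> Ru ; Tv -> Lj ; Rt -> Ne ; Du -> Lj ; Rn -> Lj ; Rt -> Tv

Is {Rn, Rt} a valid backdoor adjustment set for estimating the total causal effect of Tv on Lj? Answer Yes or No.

Yes

Backdoor paths from Tv to Lj (paths whose first edge points into Tv):
  P1: Tv <- Rt -> Du -> Lj
Condition 1 (no descendant of Tv in the set): holds — descendants of Tv are {Lj}; none are in {Rn, Rt}.
Condition 2 (every backdoor path blocked by {Rn, Rt}):
  P1: blocked at fork node Rt ∈ conditioning set.
{Rn, Rt} satisfies the backdoor criterion.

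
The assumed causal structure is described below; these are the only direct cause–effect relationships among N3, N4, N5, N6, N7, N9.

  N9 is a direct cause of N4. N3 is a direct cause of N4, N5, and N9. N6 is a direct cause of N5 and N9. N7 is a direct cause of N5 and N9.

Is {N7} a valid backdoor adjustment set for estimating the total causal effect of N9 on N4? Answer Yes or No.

No

Backdoor paths from N9 to N4 (paths whose first edge points into N9):
  P1: N9 <- N7 -> N5 <- N3 -> N4
  P2: N9 <- N6 -> N5 <- N3 -> N4
  P3: N9 <- N3 -> N4
Condition 1 (no descendant of N9 in the set): holds — descendants of N9 are {N4}; none are in {N7}.
Condition 2 (every backdoor path blocked by {N7}):
  P1: blocked at fork node N7 ∈ conditioning set.
  P2: blocked at collider N5 (neither it nor any descendant is in the conditioning set).
  P3: open — no interior node is in the conditioning set.
{N7} does not satisfy the backdoor criterion.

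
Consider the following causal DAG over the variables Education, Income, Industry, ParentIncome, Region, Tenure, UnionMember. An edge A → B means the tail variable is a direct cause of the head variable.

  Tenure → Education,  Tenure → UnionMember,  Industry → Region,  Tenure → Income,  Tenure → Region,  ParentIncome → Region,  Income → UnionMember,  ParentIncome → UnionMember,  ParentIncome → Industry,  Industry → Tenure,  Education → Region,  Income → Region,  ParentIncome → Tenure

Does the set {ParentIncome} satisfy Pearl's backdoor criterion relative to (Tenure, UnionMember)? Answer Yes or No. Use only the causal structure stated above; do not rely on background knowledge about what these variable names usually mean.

Backdoor paths from Tenure to UnionMember (paths whose first edge points into Tenure):
  P1: Tenure <- ParentIncome -> Industry -> Region <- Income -> UnionMember
  P2: Tenure <- ParentIncome -> UnionMember
  P3: Tenure <- ParentIncome -> Region <- Income -> UnionMember
  P4: Tenure <- Industry <- ParentIncome -> UnionMember
  P5: Tenure <- Industry <- ParentIncome -> Region <- Income -> UnionMember
  P6: Tenure <- Industry -> Region <- ParentIncome -> UnionMember
  P7: Tenure <- Industry -> Region <- Income -> UnionMember
Condition 1 (no descendant of Tenure in the set): holds — descendants of Tenure are {Education, Income, Region, UnionMember}; none are in {ParentIncome}.
Condition 2 (every backdoor path blocked by {ParentIncome}):
  P1: blocked at fork node ParentIncome ∈ conditioning set.
  P2: blocked at fork node ParentIncome ∈ conditioning set.
  P3: blocked at fork node ParentIncome ∈ conditioning set.
  P4: blocked at fork node ParentIncome ∈ conditioning set.
  P5: blocked at fork node ParentIncome ∈ conditioning set.
  P6: blocked at collider Region (neither it nor any descendant is in the conditioning set).
  P7: blocked at collider Region (neither it nor any descendant is in the conditioning set).
{ParentIncome} satisfies the backdoor criterion.

Yes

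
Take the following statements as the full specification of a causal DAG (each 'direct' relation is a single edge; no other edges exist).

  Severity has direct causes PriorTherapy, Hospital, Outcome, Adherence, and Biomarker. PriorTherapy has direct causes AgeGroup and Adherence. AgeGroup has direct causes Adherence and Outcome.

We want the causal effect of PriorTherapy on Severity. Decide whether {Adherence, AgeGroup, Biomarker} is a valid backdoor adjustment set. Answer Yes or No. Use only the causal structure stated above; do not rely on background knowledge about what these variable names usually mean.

Yes

Backdoor paths from PriorTherapy to Severity (paths whose first edge points into PriorTherapy):
  P1: PriorTherapy <- Adherence -> AgeGroup <- Outcome -> Severity
  P2: PriorTherapy <- Adherence -> Severity
  P3: PriorTherapy <- AgeGroup <- Outcome -> Severity
  P4: PriorTherapy <- AgeGroup <- Adherence -> Severity
Condition 1 (no descendant of PriorTherapy in the set): holds — descendants of PriorTherapy are {Severity}; none are in {Adherence, AgeGroup, Biomarker}.
Condition 2 (every backdoor path blocked by {Adherence, AgeGroup, Biomarker}):
  P1: blocked at fork node Adherence ∈ conditioning set.
  P2: blocked at fork node Adherence ∈ conditioning set.
  P3: blocked at chain node AgeGroup ∈ conditioning set.
  P4: blocked at chain node AgeGroup ∈ conditioning set.
{Adherence, AgeGroup, Biomarker} satisfies the backdoor criterion.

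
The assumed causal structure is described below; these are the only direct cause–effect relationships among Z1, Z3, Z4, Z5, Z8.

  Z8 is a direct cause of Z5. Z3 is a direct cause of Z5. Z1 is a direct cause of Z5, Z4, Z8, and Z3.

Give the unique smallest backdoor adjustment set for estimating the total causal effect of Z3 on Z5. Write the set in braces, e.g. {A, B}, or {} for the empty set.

{Z1}

Variables eligible for adjustment (non-descendants of Z3, excluding Z3 and Z5): {Z1, Z4, Z8}.
Backdoor paths from Z3 to Z5:
  P1: Z3 <- Z1 -> Z8 -> Z5
  P2: Z3 <- Z1 -> Z5
The empty set is not sufficient: P1 (Z3 <- Z1 -> Z8 -> Z5) has no collider blocking it and no conditioned non-collider, so it is open.
Try {Z1}:
  P1: blocked at fork node Z1 ∈ conditioning set.
  P2: blocked at fork node Z1 ∈ conditioning set.
{Z1} contains no descendant of Z3 and blocks every backdoor path.
No other singleton works — e.g. {Z8} leaves P2 open — so {Z1} is the unique smallest valid adjustment set.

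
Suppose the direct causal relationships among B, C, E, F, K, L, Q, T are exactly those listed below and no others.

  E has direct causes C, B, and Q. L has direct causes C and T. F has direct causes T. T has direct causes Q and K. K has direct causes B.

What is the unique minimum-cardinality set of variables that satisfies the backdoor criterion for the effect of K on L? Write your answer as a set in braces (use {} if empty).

Variables eligible for adjustment (non-descendants of K, excluding K and L): {B, C, E, Q}.
Backdoor paths from K to L:
  P1: K <- B -> E <- C -> L
  P2: K <- B -> E <- Q -> T -> L
Each backdoor path contains an unconditioned collider, so every path is already blocked with the empty conditioning set:
  P1: blocked at collider E (neither it nor any descendant is in the conditioning set).
  P2: blocked at collider E (neither it nor any descendant is in the conditioning set).
The empty set is therefore the unique smallest valid set.

{}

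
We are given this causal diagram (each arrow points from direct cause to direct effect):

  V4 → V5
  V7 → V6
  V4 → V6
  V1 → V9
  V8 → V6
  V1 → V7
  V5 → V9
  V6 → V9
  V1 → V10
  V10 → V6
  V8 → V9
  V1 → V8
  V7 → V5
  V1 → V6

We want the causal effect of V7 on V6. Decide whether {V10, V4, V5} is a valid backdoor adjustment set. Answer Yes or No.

No

Backdoor paths from V7 to V6 (paths whose first edge points into V7):
  P1: V7 <- V1 -> V8 -> V6
  P2: V7 <- V1 -> V8 -> V9 <- V5 <- V4 -> V6
  P3: V7 <- V1 -> V8 -> V9 <- V6
  P4: V7 <- V1 -> V10 -> V6
  P5: V7 <- V1 -> V6
  P6: V7 <- V1 -> V9 <- V8 -> V6
  P7: V7 <- V1 -> V9 <- V5 <- V4 -> V6
  P8: V7 <- V1 -> V9 <- V6
Condition 1 (no descendant of V7 in the set): FAILS — V5 is a descendant of V7.
Condition 2 (every backdoor path blocked by {V10, V4, V5}):
  P1: open — no interior node is in the conditioning set.
  P2: blocked at collider V9 (neither it nor any descendant is in the conditioning set).
  P3: blocked at collider V9 (neither it nor any descendant is in the conditioning set).
  P4: blocked at chain node V10 ∈ conditioning set.
  P5: open — no interior node is in the conditioning set.
  P6: blocked at collider V9 (neither it nor any descendant is in the conditioning set).
  P7: blocked at collider V9 (neither it nor any descendant is in the conditioning set).
  P8: blocked at collider V9 (neither it nor any descendant is in the conditioning set).
{V10, V4, V5} does not satisfy the backdoor criterion.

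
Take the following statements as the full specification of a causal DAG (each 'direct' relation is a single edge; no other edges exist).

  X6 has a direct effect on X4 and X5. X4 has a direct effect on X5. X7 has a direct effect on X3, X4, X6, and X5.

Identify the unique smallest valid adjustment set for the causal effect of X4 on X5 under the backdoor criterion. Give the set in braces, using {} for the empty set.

Variables eligible for adjustment (non-descendants of X4, excluding X4 and X5): {X3, X6, X7}.
Backdoor paths from X4 to X5:
  P1: X4 <- X7 -> X6 -> X5
  P2: X4 <- X7 -> X5
  P3: X4 <- X6 <- X7 -> X5
  P4: X4 <- X6 -> X5
The empty set is not sufficient: P1 (X4 <- X7 -> X6 -> X5) has no collider blocking it and no conditioned non-collider, so it is open.
Try {X6, X7}:
  P1: blocked at fork node X7 ∈ conditioning set.
  P2: blocked at fork node X7 ∈ conditioning set.
  P3: blocked at chain node X6 ∈ conditioning set.
  P4: blocked at fork node X6 ∈ conditioning set.
{X6, X7} contains no descendant of X4 and blocks every backdoor path.
Every element of {X6, X7} is needed (dropping X6 leaves P4 open; dropping X7 leaves P2 open), so no proper subset is valid.
Among all size-2 subsets of the eligible variables, only {X6, X7} blocks every backdoor path, so it is the unique smallest valid adjustment set.

{X6, X7}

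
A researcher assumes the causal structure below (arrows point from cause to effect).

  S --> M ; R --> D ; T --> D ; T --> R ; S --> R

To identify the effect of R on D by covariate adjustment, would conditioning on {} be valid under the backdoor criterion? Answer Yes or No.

Backdoor paths from R to D (paths whose first edge points into R):
  P1: R <- T -> D
Condition 1 (no descendant of R in the set): holds — descendants of R are {D}; none are in {}.
Condition 2 (every backdoor path blocked by {}):
  P1: open — no interior node is in the conditioning set.
{} does not satisfy the backdoor criterion.

No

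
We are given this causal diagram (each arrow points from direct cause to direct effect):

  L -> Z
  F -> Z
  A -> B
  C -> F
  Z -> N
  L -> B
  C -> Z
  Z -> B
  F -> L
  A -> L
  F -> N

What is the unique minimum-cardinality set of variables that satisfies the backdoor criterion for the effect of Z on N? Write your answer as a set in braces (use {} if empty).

{F}

Variables eligible for adjustment (non-descendants of Z, excluding Z and N): {A, C, F, L}.
Backdoor paths from Z to N:
  P1: Z <- C -> F -> N
  P2: Z <- F -> N
  P3: Z <- L <- F -> N
The empty set is not sufficient: P1 (Z <- C -> F -> N) has no collider blocking it and no conditioned non-collider, so it is open.
Try {F}:
  P1: blocked at chain node F ∈ conditioning set.
  P2: blocked at fork node F ∈ conditioning set.
  P3: blocked at fork node F ∈ conditioning set.
{F} contains no descendant of Z and blocks every backdoor path.
No other singleton works — e.g. {C} leaves P2 open — so {F} is the unique smallest valid adjustment set.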